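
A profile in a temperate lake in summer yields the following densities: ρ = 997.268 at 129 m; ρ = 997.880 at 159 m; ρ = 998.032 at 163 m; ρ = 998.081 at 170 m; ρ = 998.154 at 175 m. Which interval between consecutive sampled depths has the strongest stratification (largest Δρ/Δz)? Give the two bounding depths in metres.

159–163 m

Compute the density gradient over each adjacent pair:
  129–159 m: Δρ/Δz = 0.612/30 = 0.020 kg m⁻⁴
  159–163 m: Δρ/Δz = 0.152/4 = 0.038 kg m⁻⁴
  163–170 m: Δρ/Δz = 0.049/7 = 7.0 × 10⁻³ kg m⁻⁴
  170–175 m: Δρ/Δz = 0.073/5 = 0.015 kg m⁻⁴
The largest gradient is in the 159–163 m interval — the pycnocline.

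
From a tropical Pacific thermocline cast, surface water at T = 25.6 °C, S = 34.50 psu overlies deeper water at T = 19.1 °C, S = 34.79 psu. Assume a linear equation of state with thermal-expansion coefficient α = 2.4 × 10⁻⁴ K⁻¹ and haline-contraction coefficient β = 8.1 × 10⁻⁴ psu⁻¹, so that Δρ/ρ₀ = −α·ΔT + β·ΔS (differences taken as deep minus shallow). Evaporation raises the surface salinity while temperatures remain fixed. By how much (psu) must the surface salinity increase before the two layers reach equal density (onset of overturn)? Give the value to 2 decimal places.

2.22 psu

Neutral buoyancy requires −α(T_deep − T_surf) + β(S_deep − S_surf′) = 0.
S_surf′ = S_deep − (α/β)·ΔT = 34.79 − (2.4 × 10⁻⁴/8.1 × 10⁻⁴)·(-6.5) = 36.7159 psu.
Increase required: 36.7159 − 34.50 = 2.2159 psu.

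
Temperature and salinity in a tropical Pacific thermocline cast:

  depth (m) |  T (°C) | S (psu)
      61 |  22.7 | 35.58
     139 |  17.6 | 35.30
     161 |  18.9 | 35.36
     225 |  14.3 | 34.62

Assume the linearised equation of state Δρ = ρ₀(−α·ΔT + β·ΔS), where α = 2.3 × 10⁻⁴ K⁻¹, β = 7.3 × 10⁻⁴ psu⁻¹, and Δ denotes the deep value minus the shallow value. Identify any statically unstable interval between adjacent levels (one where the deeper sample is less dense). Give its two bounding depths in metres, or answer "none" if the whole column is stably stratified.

Evaluate Δρ/ρ₀ = −αΔT + βΔS across each adjacent pair:
  61–139 m: −αΔT+βΔS = −(2.3 × 10⁻⁴)(-5.1)+(7.3 × 10⁻⁴)(-0.28) = 9.7 × 10⁻⁴ → stable
  139–161 m: −αΔT+βΔS = −(2.3 × 10⁻⁴)(+1.3)+(7.3 × 10⁻⁴)(+0.06) = -2.6 × 10⁻⁴ → UNSTABLE
  161–225 m: −αΔT+βΔS = −(2.3 × 10⁻⁴)(-4.6)+(7.3 × 10⁻⁴)(-0.74) = 5.2 × 10⁻⁴ → stable
The 139–161 m interval has Δρ < 0: lighter water underlies denser water.

139–161 m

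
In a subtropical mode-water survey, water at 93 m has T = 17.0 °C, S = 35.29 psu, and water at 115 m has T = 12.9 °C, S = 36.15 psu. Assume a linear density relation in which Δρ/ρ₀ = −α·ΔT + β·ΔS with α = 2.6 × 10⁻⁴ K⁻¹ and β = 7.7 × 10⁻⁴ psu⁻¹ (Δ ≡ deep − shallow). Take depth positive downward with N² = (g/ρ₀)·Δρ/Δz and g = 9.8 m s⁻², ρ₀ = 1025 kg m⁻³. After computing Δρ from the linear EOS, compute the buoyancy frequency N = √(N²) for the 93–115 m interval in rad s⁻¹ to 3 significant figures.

0.0277 rad s⁻¹

ΔT = -4.1 K, ΔS = +0.86 psu (deep − shallow).
Δρ/ρ₀ = −αΔT + βΔS = 1.066 × 10⁻³ + 6.622 × 10⁻⁴ = 1.7282 × 10⁻³, so Δρ ≈ 1.771 kg m⁻³.
N² = (g/ρ₀)·Δρ/Δz = g·(Δρ/ρ₀)/Δz = 9.8 × 1.7282 × 10⁻³ / 22 = 7.6983 × 10⁻⁴ s⁻².
N = √(7.6983 × 10⁻⁴) = 0.027746 rad s⁻¹ ≈ 0.0277 rad s⁻¹.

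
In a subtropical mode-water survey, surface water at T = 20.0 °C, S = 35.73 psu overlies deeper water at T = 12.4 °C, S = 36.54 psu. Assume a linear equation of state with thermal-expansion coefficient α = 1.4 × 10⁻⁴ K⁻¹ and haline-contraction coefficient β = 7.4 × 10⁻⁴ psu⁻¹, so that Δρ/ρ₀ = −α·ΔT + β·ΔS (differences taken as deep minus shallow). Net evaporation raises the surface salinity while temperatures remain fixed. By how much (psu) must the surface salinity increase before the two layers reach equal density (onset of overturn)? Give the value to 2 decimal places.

2.25 psu

Neutral buoyancy requires −α(T_deep − T_surf) + β(S_deep − S_surf′) = 0.
S_surf′ = S_deep − (α/β)·ΔT = 36.54 − (1.4 × 10⁻⁴/7.4 × 10⁻⁴)·(-7.6) = 37.9778 psu.
Increase required: 37.9778 − 35.73 = 2.2478 psu.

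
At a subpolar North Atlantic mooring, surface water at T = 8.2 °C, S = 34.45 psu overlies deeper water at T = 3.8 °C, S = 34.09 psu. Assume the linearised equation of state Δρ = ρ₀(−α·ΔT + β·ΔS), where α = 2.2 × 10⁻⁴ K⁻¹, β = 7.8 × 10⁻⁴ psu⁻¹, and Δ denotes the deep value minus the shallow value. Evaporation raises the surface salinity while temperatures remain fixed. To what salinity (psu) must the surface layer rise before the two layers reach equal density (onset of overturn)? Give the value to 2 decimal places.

35.33 psu

Neutral buoyancy requires −α(T_deep − T_surf) + β(S_deep − S_surf′) = 0.
S_surf′ = S_deep − (α/β)·ΔT = 34.09 − (2.2 × 10⁻⁴/7.8 × 10⁻⁴)·(-4.4) = 35.3310 psu.
Increase required: 35.3310 − 34.45 = 0.8810 psu.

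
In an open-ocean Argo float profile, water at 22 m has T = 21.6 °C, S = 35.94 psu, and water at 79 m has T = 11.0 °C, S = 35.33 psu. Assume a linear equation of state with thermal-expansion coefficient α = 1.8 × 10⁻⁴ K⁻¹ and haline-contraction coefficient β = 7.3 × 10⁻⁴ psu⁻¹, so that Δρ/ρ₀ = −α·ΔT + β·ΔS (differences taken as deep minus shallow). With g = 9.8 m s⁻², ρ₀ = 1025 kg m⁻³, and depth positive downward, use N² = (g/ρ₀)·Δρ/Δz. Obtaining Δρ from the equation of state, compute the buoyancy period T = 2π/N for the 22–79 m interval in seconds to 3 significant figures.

ΔT = -10.6 K, ΔS = -0.61 psu (deep − shallow).
Δρ/ρ₀ = −αΔT + βΔS = 1.908 × 10⁻³ − 4.453 × 10⁻⁴ = 1.4627 × 10⁻³, so Δρ ≈ 1.499 kg m⁻³.
N² = (g/ρ₀)·Δρ/Δz = g·(Δρ/ρ₀)/Δz = 9.8 × 1.4627 × 10⁻³ / 57 = 2.5148 × 10⁻⁴ s⁻².
N = √(2.5148 × 10⁻⁴) = 0.015858 rad s⁻¹ → T = 2π/N = 396.22 s ≈ 396 s.

396 s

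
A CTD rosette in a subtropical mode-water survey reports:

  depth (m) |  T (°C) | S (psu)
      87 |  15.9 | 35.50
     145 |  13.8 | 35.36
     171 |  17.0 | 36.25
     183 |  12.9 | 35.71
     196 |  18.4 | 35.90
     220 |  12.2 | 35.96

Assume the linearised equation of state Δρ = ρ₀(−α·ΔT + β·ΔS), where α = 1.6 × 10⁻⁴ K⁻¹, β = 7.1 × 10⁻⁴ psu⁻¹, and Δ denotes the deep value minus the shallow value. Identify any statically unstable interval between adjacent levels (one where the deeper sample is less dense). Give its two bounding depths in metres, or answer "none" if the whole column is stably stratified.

Evaluate Δρ/ρ₀ = −αΔT + βΔS across each adjacent pair:
  87–145 m: −αΔT+βΔS = −(1.6 × 10⁻⁴)(-2.1)+(7.1 × 10⁻⁴)(-0.14) = 2.4 × 10⁻⁴ → stable
  145–171 m: −αΔT+βΔS = −(1.6 × 10⁻⁴)(+3.2)+(7.1 × 10⁻⁴)(+0.89) = 1.2 × 10⁻⁴ → stable
  171–183 m: −αΔT+βΔS = −(1.6 × 10⁻⁴)(-4.1)+(7.1 × 10⁻⁴)(-0.54) = 2.7 × 10⁻⁴ → stable
  183–196 m: −αΔT+βΔS = −(1.6 × 10⁻⁴)(+5.5)+(7.1 × 10⁻⁴)(+0.19) = -7.5 × 10⁻⁴ → UNSTABLE
  196–220 m: −αΔT+βΔS = −(1.6 × 10⁻⁴)(-6.2)+(7.1 × 10⁻⁴)(+0.06) = 1.0 × 10⁻³ → stable
The 183–196 m interval has Δρ < 0: lighter water underlies denser water.

183–196 m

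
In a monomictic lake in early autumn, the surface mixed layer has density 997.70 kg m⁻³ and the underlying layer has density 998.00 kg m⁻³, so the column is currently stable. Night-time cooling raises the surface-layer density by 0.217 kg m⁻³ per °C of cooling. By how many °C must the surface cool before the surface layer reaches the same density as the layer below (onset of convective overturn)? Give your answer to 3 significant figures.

Density deficit of the surface layer: 998.00 − 997.70 = 0.3 kg m⁻³.
Required change = 0.3 / 0.217 = 1.38 °C.

1.38 °C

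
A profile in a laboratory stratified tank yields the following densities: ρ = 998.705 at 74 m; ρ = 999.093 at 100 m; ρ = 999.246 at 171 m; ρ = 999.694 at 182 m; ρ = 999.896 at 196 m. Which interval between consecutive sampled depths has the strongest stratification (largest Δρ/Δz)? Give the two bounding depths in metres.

Compute the density gradient over each adjacent pair:
  74–100 m: Δρ/Δz = 0.388/26 = 0.015 kg m⁻⁴
  100–171 m: Δρ/Δz = 0.153/71 = 2.2 × 10⁻³ kg m⁻⁴
  171–182 m: Δρ/Δz = 0.448/11 = 0.041 kg m⁻⁴
  182–196 m: Δρ/Δz = 0.202/14 = 0.014 kg m⁻⁴
The largest gradient is in the 171–182 m interval — the pycnocline.

171–182 m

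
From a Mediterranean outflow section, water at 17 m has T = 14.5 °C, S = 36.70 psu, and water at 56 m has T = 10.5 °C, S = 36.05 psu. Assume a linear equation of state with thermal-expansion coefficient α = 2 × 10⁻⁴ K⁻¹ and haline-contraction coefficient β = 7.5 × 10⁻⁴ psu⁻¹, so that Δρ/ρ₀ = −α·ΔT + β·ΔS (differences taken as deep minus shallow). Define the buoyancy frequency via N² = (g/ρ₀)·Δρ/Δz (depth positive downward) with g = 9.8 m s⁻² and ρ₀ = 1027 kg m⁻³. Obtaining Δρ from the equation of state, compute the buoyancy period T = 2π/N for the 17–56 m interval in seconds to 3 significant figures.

ΔT = -4.0 K, ΔS = -0.65 psu (deep − shallow).
Δρ/ρ₀ = −αΔT + βΔS = 8.00 × 10⁻⁴ − 4.875 × 10⁻⁴ = 3.125 × 10⁻⁴, so Δρ ≈ 0.3209 kg m⁻³.
N² = (g/ρ₀)·Δρ/Δz = g·(Δρ/ρ₀)/Δz = 9.8 × 3.125 × 10⁻⁴ / 39 = 7.8526 × 10⁻⁵ s⁻².
N = √(7.8526 × 10⁻⁵) = 8.8615 × 10⁻³ rad s⁻¹ → T = 2π/N = 709.04 s ≈ 709 s.

709 s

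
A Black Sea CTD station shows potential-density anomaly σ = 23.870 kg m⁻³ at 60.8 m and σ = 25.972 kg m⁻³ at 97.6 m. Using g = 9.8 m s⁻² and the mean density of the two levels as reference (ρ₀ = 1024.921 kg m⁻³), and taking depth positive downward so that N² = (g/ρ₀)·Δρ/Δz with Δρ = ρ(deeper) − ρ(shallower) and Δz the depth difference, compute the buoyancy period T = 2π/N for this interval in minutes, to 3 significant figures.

4.48 min

Δρ = 1025.972 − 1023.870 = 2.102 kg m⁻³ over Δz = 97.6 − 60.8 = 36.8 m.
N² = (9.8/1024.921) × (2.102/36.8) = 5.4616 × 10⁻⁴ s⁻².
N = √(5.4616 × 10⁻⁴) = 0.023370 rad s⁻¹, so T = 2π/N = 268.86 s = 4.4810 min ≈ 4.48 min.
Since Δρ > 0 the layer is stably stratified.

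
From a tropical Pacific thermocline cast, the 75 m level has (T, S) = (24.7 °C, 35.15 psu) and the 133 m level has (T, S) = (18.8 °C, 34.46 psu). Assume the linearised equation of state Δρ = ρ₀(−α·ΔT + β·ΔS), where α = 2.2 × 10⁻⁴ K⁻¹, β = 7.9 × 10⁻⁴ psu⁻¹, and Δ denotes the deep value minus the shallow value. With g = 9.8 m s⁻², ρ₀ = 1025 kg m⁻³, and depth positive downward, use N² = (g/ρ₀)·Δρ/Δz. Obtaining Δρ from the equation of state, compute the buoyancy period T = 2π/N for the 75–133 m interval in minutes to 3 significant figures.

9.28 min

ΔT = -5.9 K, ΔS = -0.69 psu (deep − shallow).
Δρ/ρ₀ = −αΔT + βΔS = 1.298 × 10⁻³ − 5.451 × 10⁻⁴ = 7.529 × 10⁻⁴, so Δρ ≈ 0.7717 kg m⁻³.
N² = (g/ρ₀)·Δρ/Δz = g·(Δρ/ρ₀)/Δz = 9.8 × 7.529 × 10⁻⁴ / 58 = 1.2721 × 10⁻⁴ s⁻².
N = √(1.2721 × 10⁻⁴) = 0.011279 rad s⁻¹ → T = 2π/N = 557.07 s = 9.2845 min ≈ 9.28 min.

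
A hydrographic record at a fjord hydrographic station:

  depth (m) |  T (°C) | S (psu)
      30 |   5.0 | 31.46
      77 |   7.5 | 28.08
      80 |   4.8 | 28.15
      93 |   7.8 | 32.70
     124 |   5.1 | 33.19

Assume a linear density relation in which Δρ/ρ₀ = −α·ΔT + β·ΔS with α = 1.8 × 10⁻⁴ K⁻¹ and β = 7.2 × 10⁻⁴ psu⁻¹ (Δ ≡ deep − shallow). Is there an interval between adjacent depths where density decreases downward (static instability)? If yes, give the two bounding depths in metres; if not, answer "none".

30–77 m

Evaluate Δρ/ρ₀ = −αΔT + βΔS across each adjacent pair:
  30–77 m: −αΔT+βΔS = −(1.8 × 10⁻⁴)(+2.5)+(7.2 × 10⁻⁴)(-3.38) = -2.9 × 10⁻³ → UNSTABLE
  77–80 m: −αΔT+βΔS = −(1.8 × 10⁻⁴)(-2.7)+(7.2 × 10⁻⁴)(+0.07) = 5.4 × 10⁻⁴ → stable
  80–93 m: −αΔT+βΔS = −(1.8 × 10⁻⁴)(+3.0)+(7.2 × 10⁻⁴)(+4.55) = 2.7 × 10⁻³ → stable
  93–124 m: −αΔT+βΔS = −(1.8 × 10⁻⁴)(-2.7)+(7.2 × 10⁻⁴)(+0.49) = 8.4 × 10⁻⁴ → stable
The 30–77 m interval has Δρ < 0: lighter water underlies denser water.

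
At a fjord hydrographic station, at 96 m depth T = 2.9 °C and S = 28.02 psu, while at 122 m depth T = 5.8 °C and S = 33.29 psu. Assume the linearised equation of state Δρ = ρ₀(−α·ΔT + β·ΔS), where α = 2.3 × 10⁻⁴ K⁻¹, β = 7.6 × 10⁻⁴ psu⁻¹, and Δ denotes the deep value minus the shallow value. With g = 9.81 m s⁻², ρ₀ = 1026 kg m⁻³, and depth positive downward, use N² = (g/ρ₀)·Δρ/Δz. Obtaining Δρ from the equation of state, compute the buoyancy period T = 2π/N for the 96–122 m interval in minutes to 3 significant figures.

ΔT = +2.9 K, ΔS = +5.27 psu (deep − shallow).
Δρ/ρ₀ = −αΔT + βΔS = -6.67 × 10⁻⁴ + 4.0052 × 10⁻³ = 3.3382 × 10⁻³, so Δρ ≈ 3.425 kg m⁻³.
N² = (g/ρ₀)·Δρ/Δz = g·(Δρ/ρ₀)/Δz = 9.81 × 3.3382 × 10⁻³ / 26 = 1.2595 × 10⁻³ s⁻².
N = √(1.2595 × 10⁻³) = 0.035489 rad s⁻¹ → T = 2π/N = 177.05 s = 2.9508 min ≈ 2.95 min.

2.95 min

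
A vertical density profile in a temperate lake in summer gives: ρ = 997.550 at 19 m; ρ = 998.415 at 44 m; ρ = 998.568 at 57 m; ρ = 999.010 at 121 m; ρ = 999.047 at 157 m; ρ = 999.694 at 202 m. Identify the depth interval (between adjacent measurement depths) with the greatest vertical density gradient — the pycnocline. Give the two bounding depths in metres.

19–44 m

Compute the density gradient over each adjacent pair:
  19–44 m: Δρ/Δz = 0.865/25 = 0.035 kg m⁻⁴
  44–57 m: Δρ/Δz = 0.153/13 = 0.012 kg m⁻⁴
  57–121 m: Δρ/Δz = 0.442/64 = 6.9 × 10⁻³ kg m⁻⁴
  121–157 m: Δρ/Δz = 0.037/36 = 1.0 × 10⁻³ kg m⁻⁴
  157–202 m: Δρ/Δz = 0.647/45 = 0.014 kg m⁻⁴
The largest gradient is in the 19–44 m interval — the pycnocline.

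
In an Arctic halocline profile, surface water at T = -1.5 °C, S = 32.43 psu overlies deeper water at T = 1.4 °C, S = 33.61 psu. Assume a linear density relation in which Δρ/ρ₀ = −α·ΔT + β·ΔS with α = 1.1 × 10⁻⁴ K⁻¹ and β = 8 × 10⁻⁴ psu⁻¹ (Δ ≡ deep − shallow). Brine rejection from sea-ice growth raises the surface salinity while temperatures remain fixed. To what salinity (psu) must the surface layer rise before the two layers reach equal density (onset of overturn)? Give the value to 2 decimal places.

33.21 psu

Neutral buoyancy requires −α(T_deep − T_surf) + β(S_deep − S_surf′) = 0.
S_surf′ = S_deep − (α/β)·ΔT = 33.61 − (1.1 × 10⁻⁴/8 × 10⁻⁴)·(+2.9) = 33.2112 psu.
Increase required: 33.2112 − 32.43 = 0.7812 psu.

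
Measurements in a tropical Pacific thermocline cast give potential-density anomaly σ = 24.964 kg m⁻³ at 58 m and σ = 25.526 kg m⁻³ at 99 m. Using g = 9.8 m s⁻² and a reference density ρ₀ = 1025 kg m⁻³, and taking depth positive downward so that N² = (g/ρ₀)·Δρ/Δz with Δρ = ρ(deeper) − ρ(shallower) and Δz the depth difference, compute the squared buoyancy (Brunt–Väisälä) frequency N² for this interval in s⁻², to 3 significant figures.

1.31 × 10⁻⁴ s⁻²

Δρ = 1025.526 − 1024.964 = 0.562 kg m⁻³ over Δz = 99 − 58 = 41 m.
N² = (9.8/1025) × (0.562/41) = 1.3106 × 10⁻⁴ s⁻² ≈ 1.31 × 10⁻⁴ s⁻².
A positive N² confirms static stability across the interval.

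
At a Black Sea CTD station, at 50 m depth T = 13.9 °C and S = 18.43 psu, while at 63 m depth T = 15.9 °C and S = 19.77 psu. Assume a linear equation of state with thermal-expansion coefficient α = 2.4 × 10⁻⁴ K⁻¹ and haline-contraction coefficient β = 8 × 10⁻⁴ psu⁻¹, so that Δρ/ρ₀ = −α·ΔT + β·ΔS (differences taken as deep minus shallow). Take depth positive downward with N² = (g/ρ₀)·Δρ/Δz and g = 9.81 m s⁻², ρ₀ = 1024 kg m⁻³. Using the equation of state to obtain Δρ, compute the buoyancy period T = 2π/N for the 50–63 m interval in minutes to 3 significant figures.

ΔT = +2.0 K, ΔS = +1.34 psu (deep − shallow).
Δρ/ρ₀ = −αΔT + βΔS = -4.80 × 10⁻⁴ + 1.072 × 10⁻³ = 5.92 × 10⁻⁴, so Δρ ≈ 0.6062 kg m⁻³.
N² = (g/ρ₀)·Δρ/Δz = g·(Δρ/ρ₀)/Δz = 9.81 × 5.92 × 10⁻⁴ / 13 = 4.4673 × 10⁻⁴ s⁻².
N = √(4.4673 × 10⁻⁴) = 0.021136 rad s⁻¹ → T = 2π/N = 297.27 s = 4.9545 min ≈ 4.95 min.

4.95 min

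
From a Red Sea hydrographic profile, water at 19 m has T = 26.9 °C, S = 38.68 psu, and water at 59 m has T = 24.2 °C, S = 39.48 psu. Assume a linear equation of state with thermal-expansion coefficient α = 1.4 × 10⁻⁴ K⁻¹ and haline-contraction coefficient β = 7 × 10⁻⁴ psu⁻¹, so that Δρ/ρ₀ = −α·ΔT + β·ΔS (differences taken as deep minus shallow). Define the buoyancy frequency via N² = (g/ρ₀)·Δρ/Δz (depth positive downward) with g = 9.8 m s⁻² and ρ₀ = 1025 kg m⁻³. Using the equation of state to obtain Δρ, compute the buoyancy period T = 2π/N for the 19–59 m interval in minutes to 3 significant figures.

6.91 min

ΔT = -2.7 K, ΔS = +0.80 psu (deep − shallow).
Δρ/ρ₀ = −αΔT + βΔS = 3.78 × 10⁻⁴ + 5.60 × 10⁻⁴ = 9.38 × 10⁻⁴, so Δρ ≈ 0.9615 kg m⁻³.
N² = (g/ρ₀)·Δρ/Δz = g·(Δρ/ρ₀)/Δz = 9.8 × 9.38 × 10⁻⁴ / 40 = 2.2981 × 10⁻⁴ s⁻².
N = √(2.2981 × 10⁻⁴) = 0.015159 rad s⁻¹ → T = 2π/N = 414.49 s = 6.9082 min ≈ 6.91 min.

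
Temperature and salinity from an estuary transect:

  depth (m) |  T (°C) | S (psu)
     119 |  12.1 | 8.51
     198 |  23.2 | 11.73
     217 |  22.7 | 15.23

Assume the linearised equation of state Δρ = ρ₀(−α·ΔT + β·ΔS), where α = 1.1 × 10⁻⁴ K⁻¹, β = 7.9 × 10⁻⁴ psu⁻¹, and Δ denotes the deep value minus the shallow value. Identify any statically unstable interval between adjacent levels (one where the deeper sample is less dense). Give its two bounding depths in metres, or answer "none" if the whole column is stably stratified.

none

Evaluate Δρ/ρ₀ = −αΔT + βΔS across each adjacent pair:
  119–198 m: −αΔT+βΔS = −(1.1 × 10⁻⁴)(+11.1)+(7.9 × 10⁻⁴)(+3.22) = 1.3 × 10⁻³ → stable
  198–217 m: −αΔT+βΔS = −(1.1 × 10⁻⁴)(-0.5)+(7.9 × 10⁻⁴)(+3.50) = 2.8 × 10⁻³ → stable
Every interval has Δρ > 0: the column is stably stratified throughout.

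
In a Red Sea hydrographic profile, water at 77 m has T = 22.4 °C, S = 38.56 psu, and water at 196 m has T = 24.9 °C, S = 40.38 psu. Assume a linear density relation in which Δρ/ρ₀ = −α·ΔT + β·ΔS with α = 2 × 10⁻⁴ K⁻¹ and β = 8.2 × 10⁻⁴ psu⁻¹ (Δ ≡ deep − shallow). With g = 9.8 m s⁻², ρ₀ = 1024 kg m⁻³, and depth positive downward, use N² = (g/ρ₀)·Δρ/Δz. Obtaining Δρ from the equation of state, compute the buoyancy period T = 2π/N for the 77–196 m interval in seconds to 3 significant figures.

ΔT = +2.5 K, ΔS = +1.82 psu (deep − shallow).
Δρ/ρ₀ = −αΔT + βΔS = -5.00 × 10⁻⁴ + 1.4924 × 10⁻³ = 9.924 × 10⁻⁴, so Δρ ≈ 1.016 kg m⁻³.
N² = (g/ρ₀)·Δρ/Δz = g·(Δρ/ρ₀)/Δz = 9.8 × 9.924 × 10⁻⁴ / 119 = 8.1727 × 10⁻⁵ s⁻².
N = √(8.1727 × 10⁻⁵) = 9.0403 × 10⁻³ rad s⁻¹ → T = 2π/N = 695.02 s ≈ 695 s.

695 s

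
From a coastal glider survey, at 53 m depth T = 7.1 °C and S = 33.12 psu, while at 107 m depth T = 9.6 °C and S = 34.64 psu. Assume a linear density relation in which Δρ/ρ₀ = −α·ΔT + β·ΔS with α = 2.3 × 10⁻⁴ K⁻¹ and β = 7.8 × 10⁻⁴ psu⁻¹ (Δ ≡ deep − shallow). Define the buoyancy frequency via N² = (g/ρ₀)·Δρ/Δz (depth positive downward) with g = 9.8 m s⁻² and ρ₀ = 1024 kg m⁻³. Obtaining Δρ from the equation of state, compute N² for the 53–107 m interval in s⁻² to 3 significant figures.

1.11 × 10⁻⁴ s⁻²

ΔT = +2.5 K, ΔS = +1.52 psu (deep − shallow).
Δρ/ρ₀ = −αΔT + βΔS = -5.75 × 10⁻⁴ + 1.1856 × 10⁻³ = 6.106 × 10⁻⁴, so Δρ ≈ 0.6253 kg m⁻³.
N² = (g/ρ₀)·Δρ/Δz = g·(Δρ/ρ₀)/Δz = 9.8 × 6.106 × 10⁻⁴ / 54 = 1.1081 × 10⁻⁴ s⁻² ≈ 1.11 × 10⁻⁴ s⁻².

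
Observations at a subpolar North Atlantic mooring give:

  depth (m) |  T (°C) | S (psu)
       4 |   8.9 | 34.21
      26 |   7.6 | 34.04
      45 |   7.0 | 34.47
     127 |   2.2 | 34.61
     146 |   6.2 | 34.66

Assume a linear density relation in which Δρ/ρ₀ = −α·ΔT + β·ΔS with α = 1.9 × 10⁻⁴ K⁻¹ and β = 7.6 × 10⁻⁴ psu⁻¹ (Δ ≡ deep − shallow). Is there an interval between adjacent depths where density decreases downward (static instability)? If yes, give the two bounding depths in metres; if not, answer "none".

127–146 m

Evaluate Δρ/ρ₀ = −αΔT + βΔS across each adjacent pair:
  4–26 m: −αΔT+βΔS = −(1.9 × 10⁻⁴)(-1.3)+(7.6 × 10⁻⁴)(-0.17) = 1.2 × 10⁻⁴ → stable
  26–45 m: −αΔT+βΔS = −(1.9 × 10⁻⁴)(-0.6)+(7.6 × 10⁻⁴)(+0.43) = 4.4 × 10⁻⁴ → stable
  45–127 m: −αΔT+βΔS = −(1.9 × 10⁻⁴)(-4.8)+(7.6 × 10⁻⁴)(+0.14) = 1.0 × 10⁻³ → stable
  127–146 m: −αΔT+βΔS = −(1.9 × 10⁻⁴)(+4.0)+(7.6 × 10⁻⁴)(+0.05) = -7.2 × 10⁻⁴ → UNSTABLE
The 127–146 m interval has Δρ < 0: lighter water underlies denser water.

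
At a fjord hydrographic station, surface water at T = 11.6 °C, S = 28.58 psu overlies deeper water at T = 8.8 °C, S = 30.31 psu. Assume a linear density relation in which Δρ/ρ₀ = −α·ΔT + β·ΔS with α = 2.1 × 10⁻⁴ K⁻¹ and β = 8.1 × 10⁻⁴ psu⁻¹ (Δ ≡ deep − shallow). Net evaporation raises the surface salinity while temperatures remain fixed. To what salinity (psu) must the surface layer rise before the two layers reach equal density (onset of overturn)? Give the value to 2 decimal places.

Neutral buoyancy requires −α(T_deep − T_surf) + β(S_deep − S_surf′) = 0.
S_surf′ = S_deep − (α/β)·ΔT = 30.31 − (2.1 × 10⁻⁴/8.1 × 10⁻⁴)·(-2.8) = 31.0359 psu.
Increase required: 31.0359 − 28.58 = 2.4559 psu.

31.04 psu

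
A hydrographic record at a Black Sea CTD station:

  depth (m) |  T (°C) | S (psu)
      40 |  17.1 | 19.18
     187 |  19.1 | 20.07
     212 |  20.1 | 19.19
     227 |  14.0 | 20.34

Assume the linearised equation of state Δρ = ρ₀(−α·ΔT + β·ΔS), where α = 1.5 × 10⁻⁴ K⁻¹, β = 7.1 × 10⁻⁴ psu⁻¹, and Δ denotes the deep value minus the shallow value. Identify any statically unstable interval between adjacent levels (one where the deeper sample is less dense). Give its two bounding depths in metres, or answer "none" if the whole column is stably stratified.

Evaluate Δρ/ρ₀ = −αΔT + βΔS across each adjacent pair:
  40–187 m: −αΔT+βΔS = −(1.5 × 10⁻⁴)(+2.0)+(7.1 × 10⁻⁴)(+0.89) = 3.3 × 10⁻⁴ → stable
  187–212 m: −αΔT+βΔS = −(1.5 × 10⁻⁴)(+1.0)+(7.1 × 10⁻⁴)(-0.88) = -7.7 × 10⁻⁴ → UNSTABLE
  212–227 m: −αΔT+βΔS = −(1.5 × 10⁻⁴)(-6.1)+(7.1 × 10⁻⁴)(+1.15) = 1.7 × 10⁻³ → stable
The 187–212 m interval has Δρ < 0: lighter water underlies denser water.

187–212 m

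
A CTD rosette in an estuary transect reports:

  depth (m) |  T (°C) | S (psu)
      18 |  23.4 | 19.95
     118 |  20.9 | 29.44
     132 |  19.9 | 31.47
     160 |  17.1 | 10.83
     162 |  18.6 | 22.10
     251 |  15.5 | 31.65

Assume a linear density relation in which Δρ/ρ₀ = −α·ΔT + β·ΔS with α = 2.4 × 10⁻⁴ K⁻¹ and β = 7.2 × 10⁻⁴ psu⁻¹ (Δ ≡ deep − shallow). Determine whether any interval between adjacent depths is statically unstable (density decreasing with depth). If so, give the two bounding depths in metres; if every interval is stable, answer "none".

132–160 m

Evaluate Δρ/ρ₀ = −αΔT + βΔS across each adjacent pair:
  18–118 m: −αΔT+βΔS = −(2.4 × 10⁻⁴)(-2.5)+(7.2 × 10⁻⁴)(+9.49) = 7.4 × 10⁻³ → stable
  118–132 m: −αΔT+βΔS = −(2.4 × 10⁻⁴)(-1.0)+(7.2 × 10⁻⁴)(+2.03) = 1.7 × 10⁻³ → stable
  132–160 m: −αΔT+βΔS = −(2.4 × 10⁻⁴)(-2.8)+(7.2 × 10⁻⁴)(-20.64) = -0.014 → UNSTABLE
  160–162 m: −αΔT+βΔS = −(2.4 × 10⁻⁴)(+1.5)+(7.2 × 10⁻⁴)(+11.27) = 7.8 × 10⁻³ → stable
  162–251 m: −αΔT+βΔS = −(2.4 × 10⁻⁴)(-3.1)+(7.2 × 10⁻⁴)(+9.55) = 7.6 × 10⁻³ → stable
The 132–160 m interval has Δρ < 0: lighter water underlies denser water.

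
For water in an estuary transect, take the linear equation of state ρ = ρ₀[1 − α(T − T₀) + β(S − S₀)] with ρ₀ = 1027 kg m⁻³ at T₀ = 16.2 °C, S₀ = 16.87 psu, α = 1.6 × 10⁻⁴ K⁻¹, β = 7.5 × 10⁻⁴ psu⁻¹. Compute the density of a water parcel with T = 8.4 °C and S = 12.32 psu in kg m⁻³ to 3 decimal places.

1024.777 kg m⁻³

T − T₀ = -7.8 K, S − S₀ = -4.55 psu.
Bracket = 1 − α·(-7.8) + β·(-4.55) = 1 + (-2.1645 × 10⁻³) = 0.9978355.
ρ = 1027 × 0.9978355 = 1024.777 kg m⁻³.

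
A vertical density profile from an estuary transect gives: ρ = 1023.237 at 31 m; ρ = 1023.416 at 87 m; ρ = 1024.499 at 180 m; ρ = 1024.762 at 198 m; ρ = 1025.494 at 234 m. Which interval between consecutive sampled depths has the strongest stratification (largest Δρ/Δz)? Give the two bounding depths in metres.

Compute the density gradient over each adjacent pair:
  31–87 m: Δρ/Δz = 0.179/56 = 3.2 × 10⁻³ kg m⁻⁴
  87–180 m: Δρ/Δz = 1.083/93 = 0.012 kg m⁻⁴
  180–198 m: Δρ/Δz = 0.263/18 = 0.015 kg m⁻⁴
  198–234 m: Δρ/Δz = 0.732/36 = 0.020 kg m⁻⁴
The largest gradient is in the 198–234 m interval — the pycnocline.

198–234 m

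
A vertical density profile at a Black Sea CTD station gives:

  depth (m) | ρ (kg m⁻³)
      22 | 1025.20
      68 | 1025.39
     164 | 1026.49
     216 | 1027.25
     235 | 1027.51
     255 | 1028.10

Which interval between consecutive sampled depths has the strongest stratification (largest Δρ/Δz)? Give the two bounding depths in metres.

235–255 m

Compute the density gradient over each adjacent pair:
  22–68 m: Δρ/Δz = 0.19/46 = 4.1 × 10⁻³ kg m⁻⁴
  68–164 m: Δρ/Δz = 1.10/96 = 0.011 kg m⁻⁴
  164–216 m: Δρ/Δz = 0.76/52 = 0.015 kg m⁻⁴
  216–235 m: Δρ/Δz = 0.26/19 = 0.014 kg m⁻⁴
  235–255 m: Δρ/Δz = 0.59/20 = 0.029 kg m⁻⁴
The largest gradient is in the 235–255 m interval — the pycnocline.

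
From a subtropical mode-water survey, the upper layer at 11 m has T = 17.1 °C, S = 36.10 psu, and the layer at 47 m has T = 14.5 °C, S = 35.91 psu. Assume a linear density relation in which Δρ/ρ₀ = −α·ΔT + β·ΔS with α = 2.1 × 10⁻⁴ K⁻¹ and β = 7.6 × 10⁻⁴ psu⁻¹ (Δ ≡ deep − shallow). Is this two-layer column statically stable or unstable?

stable

ΔT = 14.5 − 17.1 = -2.6 K and ΔS = 35.91 − 36.10 = -0.19 psu (deep − shallow).
−αΔT = 5.46 × 10⁻⁴; βΔS = -1.444 × 10⁻⁴; sum Δρ/ρ₀ = 4.016 × 10⁻⁴.
Δρ/ρ₀ > 0, so Δρ > 0: deeper water is denser → statically stable.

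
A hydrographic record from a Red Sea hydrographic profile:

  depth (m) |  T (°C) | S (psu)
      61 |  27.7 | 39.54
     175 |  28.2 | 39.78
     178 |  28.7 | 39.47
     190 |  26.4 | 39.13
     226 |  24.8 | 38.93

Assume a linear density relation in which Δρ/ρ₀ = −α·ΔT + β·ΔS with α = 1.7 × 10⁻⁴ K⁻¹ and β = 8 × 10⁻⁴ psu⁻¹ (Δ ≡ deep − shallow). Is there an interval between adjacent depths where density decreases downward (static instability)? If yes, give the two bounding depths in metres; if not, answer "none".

Evaluate Δρ/ρ₀ = −αΔT + βΔS across each adjacent pair:
  61–175 m: −αΔT+βΔS = −(1.7 × 10⁻⁴)(+0.5)+(8 × 10⁻⁴)(+0.24) = 1.1 × 10⁻⁴ → stable
  175–178 m: −αΔT+βΔS = −(1.7 × 10⁻⁴)(+0.5)+(8 × 10⁻⁴)(-0.31) = -3.3 × 10⁻⁴ → UNSTABLE
  178–190 m: −αΔT+βΔS = −(1.7 × 10⁻⁴)(-2.3)+(8 × 10⁻⁴)(-0.34) = 1.2 × 10⁻⁴ → stable
  190–226 m: −αΔT+βΔS = −(1.7 × 10⁻⁴)(-1.6)+(8 × 10⁻⁴)(-0.20) = 1.1 × 10⁻⁴ → stable
The 175–178 m interval has Δρ < 0: lighter water underlies denser water.

175–178 m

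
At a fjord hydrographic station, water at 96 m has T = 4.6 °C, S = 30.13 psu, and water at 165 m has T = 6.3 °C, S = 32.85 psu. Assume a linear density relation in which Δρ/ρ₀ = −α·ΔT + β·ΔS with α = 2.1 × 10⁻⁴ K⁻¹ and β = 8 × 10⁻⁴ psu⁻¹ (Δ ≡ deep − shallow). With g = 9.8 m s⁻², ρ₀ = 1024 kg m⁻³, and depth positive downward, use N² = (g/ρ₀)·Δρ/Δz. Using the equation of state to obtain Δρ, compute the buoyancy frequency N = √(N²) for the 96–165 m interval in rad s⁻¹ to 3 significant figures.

ΔT = +1.7 K, ΔS = +2.72 psu (deep − shallow).
Δρ/ρ₀ = −αΔT + βΔS = -3.57 × 10⁻⁴ + 2.176 × 10⁻³ = 1.819 × 10⁻³, so Δρ ≈ 1.863 kg m⁻³.
N² = (g/ρ₀)·Δρ/Δz = g·(Δρ/ρ₀)/Δz = 9.8 × 1.819 × 10⁻³ / 69 = 2.5835 × 10⁻⁴ s⁻².
N = √(2.5835 × 10⁻⁴) = 0.016073 rad s⁻¹ ≈ 0.0161 rad s⁻¹.

0.0161 rad s⁻¹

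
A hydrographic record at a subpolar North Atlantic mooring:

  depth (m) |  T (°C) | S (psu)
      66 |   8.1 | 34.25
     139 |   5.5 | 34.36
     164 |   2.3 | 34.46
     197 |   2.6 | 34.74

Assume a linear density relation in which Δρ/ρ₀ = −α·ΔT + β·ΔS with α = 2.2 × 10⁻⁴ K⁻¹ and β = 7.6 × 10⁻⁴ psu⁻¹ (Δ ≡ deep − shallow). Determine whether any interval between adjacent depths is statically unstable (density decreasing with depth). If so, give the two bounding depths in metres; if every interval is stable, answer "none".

Evaluate Δρ/ρ₀ = −αΔT + βΔS across each adjacent pair:
  66–139 m: −αΔT+βΔS = −(2.2 × 10⁻⁴)(-2.6)+(7.6 × 10⁻⁴)(+0.11) = 6.6 × 10⁻⁴ → stable
  139–164 m: −αΔT+βΔS = −(2.2 × 10⁻⁴)(-3.2)+(7.6 × 10⁻⁴)(+0.10) = 7.8 × 10⁻⁴ → stable
  164–197 m: −αΔT+βΔS = −(2.2 × 10⁻⁴)(+0.3)+(7.6 × 10⁻⁴)(+0.28) = 1.5 × 10⁻⁴ → stable
Every interval has Δρ > 0: the column is stably stratified throughout.

none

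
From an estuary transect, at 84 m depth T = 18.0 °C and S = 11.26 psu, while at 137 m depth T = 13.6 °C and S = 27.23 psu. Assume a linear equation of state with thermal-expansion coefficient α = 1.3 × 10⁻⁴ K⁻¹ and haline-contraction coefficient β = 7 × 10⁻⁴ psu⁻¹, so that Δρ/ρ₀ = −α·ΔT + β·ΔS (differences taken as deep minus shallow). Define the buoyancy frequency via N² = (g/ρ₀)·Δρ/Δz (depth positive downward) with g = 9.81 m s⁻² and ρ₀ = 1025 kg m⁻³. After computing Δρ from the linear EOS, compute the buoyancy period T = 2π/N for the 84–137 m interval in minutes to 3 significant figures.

ΔT = -4.4 K, ΔS = +15.97 psu (deep − shallow).
Δρ/ρ₀ = −αΔT + βΔS = 5.72 × 10⁻⁴ + 0.011179 = 0.011751, so Δρ ≈ 12.04 kg m⁻³.
N² = (g/ρ₀)·Δρ/Δz = g·(Δρ/ρ₀)/Δz = 9.81 × 0.011751 / 53 = 2.1750 × 10⁻³ s⁻².
N = √(2.1750 × 10⁻³) = 0.046637 rad s⁻¹ → T = 2π/N = 134.73 s = 2.2455 min ≈ 2.25 min.

2.25 min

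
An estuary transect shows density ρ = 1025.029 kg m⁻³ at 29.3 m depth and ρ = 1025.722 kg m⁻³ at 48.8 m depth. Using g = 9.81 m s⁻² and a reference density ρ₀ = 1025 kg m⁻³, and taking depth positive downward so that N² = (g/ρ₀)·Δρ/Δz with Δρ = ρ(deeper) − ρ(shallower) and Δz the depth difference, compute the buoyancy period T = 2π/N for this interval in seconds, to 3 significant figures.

Δρ = 1025.722 − 1025.029 = 0.693 kg m⁻³ over Δz = 48.8 − 29.3 = 19.5 m.
N² = (9.81/1025) × (0.693/19.5) = 3.4013 × 10⁻⁴ s⁻².
N = √(3.4013 × 10⁻⁴) = 0.018443 rad s⁻¹, so T = 2π/N = 340.68 s ≈ 341 s.

341 s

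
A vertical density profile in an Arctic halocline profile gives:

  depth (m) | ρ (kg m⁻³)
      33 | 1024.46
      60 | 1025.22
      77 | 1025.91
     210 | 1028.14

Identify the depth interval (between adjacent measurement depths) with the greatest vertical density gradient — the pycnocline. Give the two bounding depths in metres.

60–77 m

Compute the density gradient over each adjacent pair:
  33–60 m: Δρ/Δz = 0.76/27 = 0.028 kg m⁻⁴
  60–77 m: Δρ/Δz = 0.69/17 = 0.041 kg m⁻⁴
  77–210 m: Δρ/Δz = 2.23/133 = 0.017 kg m⁻⁴
The largest gradient is in the 60–77 m interval — the pycnocline.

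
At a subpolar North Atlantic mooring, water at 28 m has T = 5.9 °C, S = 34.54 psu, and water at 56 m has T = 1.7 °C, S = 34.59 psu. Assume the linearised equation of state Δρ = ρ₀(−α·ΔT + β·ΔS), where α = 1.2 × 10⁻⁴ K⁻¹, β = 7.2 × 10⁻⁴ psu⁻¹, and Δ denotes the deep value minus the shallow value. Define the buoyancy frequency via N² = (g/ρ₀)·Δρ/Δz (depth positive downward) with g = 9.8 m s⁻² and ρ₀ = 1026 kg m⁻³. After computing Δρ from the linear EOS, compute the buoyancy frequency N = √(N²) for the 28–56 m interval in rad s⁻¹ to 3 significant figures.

0.0137 rad s⁻¹

ΔT = -4.2 K, ΔS = +0.05 psu (deep − shallow).
Δρ/ρ₀ = −αΔT + βΔS = 5.04 × 10⁻⁴ + 3.60 × 10⁻⁵ = 5.40 × 10⁻⁴, so Δρ ≈ 0.5540 kg m⁻³.
N² = (g/ρ₀)·Δρ/Δz = g·(Δρ/ρ₀)/Δz = 9.8 × 5.40 × 10⁻⁴ / 28 = 1.8900 × 10⁻⁴ s⁻².
N = √(1.8900 × 10⁻⁴) = 0.013748 rad s⁻¹ ≈ 0.0137 rad s⁻¹.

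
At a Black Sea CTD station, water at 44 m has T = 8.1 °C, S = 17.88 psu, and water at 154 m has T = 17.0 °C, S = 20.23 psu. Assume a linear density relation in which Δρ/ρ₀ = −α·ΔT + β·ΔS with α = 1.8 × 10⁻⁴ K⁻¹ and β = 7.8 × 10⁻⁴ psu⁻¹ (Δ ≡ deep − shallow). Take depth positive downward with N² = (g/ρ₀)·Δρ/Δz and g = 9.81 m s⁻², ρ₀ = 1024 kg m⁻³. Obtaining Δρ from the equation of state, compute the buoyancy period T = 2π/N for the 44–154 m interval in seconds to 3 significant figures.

ΔT = +8.9 K, ΔS = +2.35 psu (deep − shallow).
Δρ/ρ₀ = −αΔT + βΔS = -1.602 × 10⁻³ + 1.833 × 10⁻³ = 2.31 × 10⁻⁴, so Δρ ≈ 0.2365 kg m⁻³.
N² = (g/ρ₀)·Δρ/Δz = g·(Δρ/ρ₀)/Δz = 9.81 × 2.31 × 10⁻⁴ / 110 = 2.0601 × 10⁻⁵ s⁻².
N = √(2.0601 × 10⁻⁵) = 4.5388 × 10⁻³ rad s⁻¹ → T = 2π/N = 1.3843 × 10³ s ≈ 1.38 × 10³ s.

1.38 × 10³ s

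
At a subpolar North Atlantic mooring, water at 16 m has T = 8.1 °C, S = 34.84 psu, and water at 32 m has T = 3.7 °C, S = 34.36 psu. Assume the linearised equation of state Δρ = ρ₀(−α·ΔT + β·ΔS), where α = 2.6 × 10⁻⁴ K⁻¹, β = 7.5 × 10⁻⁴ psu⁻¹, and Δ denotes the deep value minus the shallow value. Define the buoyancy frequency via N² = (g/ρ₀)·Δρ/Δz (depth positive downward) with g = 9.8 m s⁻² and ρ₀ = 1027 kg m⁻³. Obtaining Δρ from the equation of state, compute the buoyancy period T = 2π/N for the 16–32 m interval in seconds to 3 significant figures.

ΔT = -4.4 K, ΔS = -0.48 psu (deep − shallow).
Δρ/ρ₀ = −αΔT + βΔS = 1.144 × 10⁻³ − 3.60 × 10⁻⁴ = 7.84 × 10⁻⁴, so Δρ ≈ 0.8052 kg m⁻³.
N² = (g/ρ₀)·Δρ/Δz = g·(Δρ/ρ₀)/Δz = 9.8 × 7.84 × 10⁻⁴ / 16 = 4.8020 × 10⁻⁴ s⁻².
N = √(4.8020 × 10⁻⁴) = 0.021913 rad s⁻¹ → T = 2π/N = 286.73 s ≈ 287 s.

287 s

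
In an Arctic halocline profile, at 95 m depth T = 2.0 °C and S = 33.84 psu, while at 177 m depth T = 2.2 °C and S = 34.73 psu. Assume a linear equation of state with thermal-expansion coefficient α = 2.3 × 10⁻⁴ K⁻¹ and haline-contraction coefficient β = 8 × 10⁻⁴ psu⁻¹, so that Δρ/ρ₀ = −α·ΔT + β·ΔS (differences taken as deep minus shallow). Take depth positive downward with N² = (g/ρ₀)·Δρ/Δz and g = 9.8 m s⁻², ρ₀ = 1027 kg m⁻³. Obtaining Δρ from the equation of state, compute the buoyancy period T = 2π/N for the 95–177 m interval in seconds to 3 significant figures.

ΔT = +0.2 K, ΔS = +0.89 psu (deep − shallow).
Δρ/ρ₀ = −αΔT + βΔS = -4.60 × 10⁻⁵ + 7.12 × 10⁻⁴ = 6.66 × 10⁻⁴, so Δρ ≈ 0.6840 kg m⁻³.
N² = (g/ρ₀)·Δρ/Δz = g·(Δρ/ρ₀)/Δz = 9.8 × 6.66 × 10⁻⁴ / 82 = 7.9595 × 10⁻⁵ s⁻².
N = √(7.9595 × 10⁻⁵) = 8.9216 × 10⁻³ rad s⁻¹ → T = 2π/N = 704.27 s ≈ 704 s.

704 s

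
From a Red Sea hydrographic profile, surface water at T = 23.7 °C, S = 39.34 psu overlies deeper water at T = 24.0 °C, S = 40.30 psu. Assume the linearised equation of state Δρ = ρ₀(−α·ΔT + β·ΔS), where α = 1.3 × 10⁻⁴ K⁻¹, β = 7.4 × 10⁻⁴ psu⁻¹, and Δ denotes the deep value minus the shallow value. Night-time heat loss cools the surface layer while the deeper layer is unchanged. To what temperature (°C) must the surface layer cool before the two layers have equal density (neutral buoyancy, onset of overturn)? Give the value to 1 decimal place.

18.5 °C

Neutral buoyancy requires Δρ = 0, i.e. −α(T_deep − T_surf′) + β(S_deep − S_surf) = 0.
T_surf′ = T_deep − (β/α)·ΔS = 24.0 − (7.4 × 10⁻⁴/1.3 × 10⁻⁴)·(+0.96) = 18.535 °C.
Cooling required: 23.7 − (18.535) = 5.165 °C.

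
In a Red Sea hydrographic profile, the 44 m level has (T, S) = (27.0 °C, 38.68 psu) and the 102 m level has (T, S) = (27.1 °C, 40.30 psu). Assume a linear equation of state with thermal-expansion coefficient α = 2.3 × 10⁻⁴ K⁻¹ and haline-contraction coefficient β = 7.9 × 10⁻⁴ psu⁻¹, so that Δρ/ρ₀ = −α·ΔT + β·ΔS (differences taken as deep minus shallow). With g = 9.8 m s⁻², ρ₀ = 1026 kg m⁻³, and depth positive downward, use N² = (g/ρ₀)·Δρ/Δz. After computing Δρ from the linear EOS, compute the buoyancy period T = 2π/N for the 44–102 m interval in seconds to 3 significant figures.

431 s

ΔT = +0.1 K, ΔS = +1.62 psu (deep − shallow).
Δρ/ρ₀ = −αΔT + βΔS = -2.30 × 10⁻⁵ + 1.2798 × 10⁻³ = 1.2568 × 10⁻³, so Δρ ≈ 1.289 kg m⁻³.
N² = (g/ρ₀)·Δρ/Δz = g·(Δρ/ρ₀)/Δz = 9.8 × 1.2568 × 10⁻³ / 58 = 2.1236 × 10⁻⁴ s⁻².
N = √(2.1236 × 10⁻⁴) = 0.014573 rad s⁻¹ → T = 2π/N = 431.15 s ≈ 431 s.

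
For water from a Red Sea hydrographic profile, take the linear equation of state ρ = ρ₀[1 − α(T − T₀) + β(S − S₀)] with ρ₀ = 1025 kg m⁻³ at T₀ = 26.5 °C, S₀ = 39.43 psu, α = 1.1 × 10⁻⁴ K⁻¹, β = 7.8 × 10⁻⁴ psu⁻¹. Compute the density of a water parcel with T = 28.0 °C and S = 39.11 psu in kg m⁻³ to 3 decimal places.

1024.575 kg m⁻³

T − T₀ = +1.5 K, S − S₀ = -0.32 psu.
Bracket = 1 − α·(+1.5) + β·(-0.32) = 1 + (-4.146 × 10⁻⁴) = 0.9995854.
ρ = 1025 × 0.9995854 = 1024.575 kg m⁻³.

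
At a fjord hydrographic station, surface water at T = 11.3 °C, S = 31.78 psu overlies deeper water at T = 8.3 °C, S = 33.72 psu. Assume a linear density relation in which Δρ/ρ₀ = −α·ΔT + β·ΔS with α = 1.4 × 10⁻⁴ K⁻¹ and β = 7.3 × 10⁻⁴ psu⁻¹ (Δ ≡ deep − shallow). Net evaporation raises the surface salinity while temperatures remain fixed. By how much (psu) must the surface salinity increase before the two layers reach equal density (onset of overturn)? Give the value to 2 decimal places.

2.52 psu

Neutral buoyancy requires −α(T_deep − T_surf) + β(S_deep − S_surf′) = 0.
S_surf′ = S_deep − (α/β)·ΔT = 33.72 − (1.4 × 10⁻⁴/7.3 × 10⁻⁴)·(-3.0) = 34.2953 psu.
Increase required: 34.2953 − 31.78 = 2.5153 psu.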